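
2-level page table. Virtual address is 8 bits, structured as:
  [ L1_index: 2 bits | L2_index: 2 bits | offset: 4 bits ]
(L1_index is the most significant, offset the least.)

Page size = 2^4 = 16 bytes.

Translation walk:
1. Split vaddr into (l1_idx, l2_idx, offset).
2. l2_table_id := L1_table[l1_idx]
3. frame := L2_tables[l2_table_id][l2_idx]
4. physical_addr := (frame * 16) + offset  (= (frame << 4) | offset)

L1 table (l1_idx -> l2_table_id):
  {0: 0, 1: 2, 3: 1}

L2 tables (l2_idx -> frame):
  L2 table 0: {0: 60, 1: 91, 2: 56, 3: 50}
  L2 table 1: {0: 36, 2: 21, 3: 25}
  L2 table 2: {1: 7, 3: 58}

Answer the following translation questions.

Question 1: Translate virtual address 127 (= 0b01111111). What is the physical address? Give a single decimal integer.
Answer: 943

Derivation:
vaddr = 127 = 0b01111111
Split: l1_idx=1, l2_idx=3, offset=15
L1[1] = 2
L2[2][3] = 58
paddr = 58 * 16 + 15 = 943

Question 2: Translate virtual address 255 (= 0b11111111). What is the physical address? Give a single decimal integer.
vaddr = 255 = 0b11111111
Split: l1_idx=3, l2_idx=3, offset=15
L1[3] = 1
L2[1][3] = 25
paddr = 25 * 16 + 15 = 415

Answer: 415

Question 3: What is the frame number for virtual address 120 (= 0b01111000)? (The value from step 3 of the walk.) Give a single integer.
vaddr = 120: l1_idx=1, l2_idx=3
L1[1] = 2; L2[2][3] = 58

Answer: 58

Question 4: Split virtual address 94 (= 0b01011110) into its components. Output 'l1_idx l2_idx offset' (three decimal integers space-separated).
vaddr = 94 = 0b01011110
  top 2 bits -> l1_idx = 1
  next 2 bits -> l2_idx = 1
  bottom 4 bits -> offset = 14

Answer: 1 1 14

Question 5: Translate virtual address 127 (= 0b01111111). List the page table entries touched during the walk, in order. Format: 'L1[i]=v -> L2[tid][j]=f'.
Answer: L1[1]=2 -> L2[2][3]=58

Derivation:
vaddr = 127 = 0b01111111
Split: l1_idx=1, l2_idx=3, offset=15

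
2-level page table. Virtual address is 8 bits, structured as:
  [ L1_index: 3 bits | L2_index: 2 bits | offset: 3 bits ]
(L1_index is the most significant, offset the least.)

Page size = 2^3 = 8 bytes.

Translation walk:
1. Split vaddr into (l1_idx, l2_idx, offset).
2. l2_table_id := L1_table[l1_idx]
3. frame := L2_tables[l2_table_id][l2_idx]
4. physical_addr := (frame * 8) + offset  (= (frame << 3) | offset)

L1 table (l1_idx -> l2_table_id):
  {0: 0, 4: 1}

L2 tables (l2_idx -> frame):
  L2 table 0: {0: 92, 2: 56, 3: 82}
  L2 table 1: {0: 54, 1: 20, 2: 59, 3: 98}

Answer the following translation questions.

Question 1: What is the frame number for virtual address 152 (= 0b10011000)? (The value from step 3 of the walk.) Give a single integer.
vaddr = 152: l1_idx=4, l2_idx=3
L1[4] = 1; L2[1][3] = 98

Answer: 98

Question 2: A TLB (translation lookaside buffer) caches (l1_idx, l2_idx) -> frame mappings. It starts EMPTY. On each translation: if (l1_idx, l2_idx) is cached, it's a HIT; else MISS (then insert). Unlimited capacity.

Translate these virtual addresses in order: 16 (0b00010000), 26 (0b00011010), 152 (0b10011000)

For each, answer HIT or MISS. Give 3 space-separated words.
Answer: MISS MISS MISS

Derivation:
vaddr=16: (0,2) not in TLB -> MISS, insert
vaddr=26: (0,3) not in TLB -> MISS, insert
vaddr=152: (4,3) not in TLB -> MISS, insert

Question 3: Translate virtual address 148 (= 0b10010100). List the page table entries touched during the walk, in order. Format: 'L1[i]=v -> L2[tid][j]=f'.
vaddr = 148 = 0b10010100
Split: l1_idx=4, l2_idx=2, offset=4

Answer: L1[4]=1 -> L2[1][2]=59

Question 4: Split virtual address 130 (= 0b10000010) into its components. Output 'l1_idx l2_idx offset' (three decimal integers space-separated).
Answer: 4 0 2

Derivation:
vaddr = 130 = 0b10000010
  top 3 bits -> l1_idx = 4
  next 2 bits -> l2_idx = 0
  bottom 3 bits -> offset = 2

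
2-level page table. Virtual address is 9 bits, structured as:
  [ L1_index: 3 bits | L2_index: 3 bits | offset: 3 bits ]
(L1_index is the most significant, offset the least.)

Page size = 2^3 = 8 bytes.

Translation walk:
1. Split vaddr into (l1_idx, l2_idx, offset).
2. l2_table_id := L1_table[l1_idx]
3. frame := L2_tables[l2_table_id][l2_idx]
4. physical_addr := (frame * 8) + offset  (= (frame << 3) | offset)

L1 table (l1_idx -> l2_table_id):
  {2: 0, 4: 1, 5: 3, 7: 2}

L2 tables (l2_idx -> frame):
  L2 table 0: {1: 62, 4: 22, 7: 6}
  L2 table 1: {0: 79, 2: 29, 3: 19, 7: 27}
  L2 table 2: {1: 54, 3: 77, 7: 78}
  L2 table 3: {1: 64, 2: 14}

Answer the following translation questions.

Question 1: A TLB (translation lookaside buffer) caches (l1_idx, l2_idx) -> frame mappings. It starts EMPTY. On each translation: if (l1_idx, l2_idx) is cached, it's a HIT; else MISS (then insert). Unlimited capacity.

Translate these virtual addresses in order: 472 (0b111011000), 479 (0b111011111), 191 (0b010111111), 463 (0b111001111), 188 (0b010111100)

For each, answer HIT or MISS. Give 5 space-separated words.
Answer: MISS HIT MISS MISS HIT

Derivation:
vaddr=472: (7,3) not in TLB -> MISS, insert
vaddr=479: (7,3) in TLB -> HIT
vaddr=191: (2,7) not in TLB -> MISS, insert
vaddr=463: (7,1) not in TLB -> MISS, insert
vaddr=188: (2,7) in TLB -> HIT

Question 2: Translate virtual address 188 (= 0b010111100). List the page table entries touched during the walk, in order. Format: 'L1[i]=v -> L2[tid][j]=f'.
Answer: L1[2]=0 -> L2[0][7]=6

Derivation:
vaddr = 188 = 0b010111100
Split: l1_idx=2, l2_idx=7, offset=4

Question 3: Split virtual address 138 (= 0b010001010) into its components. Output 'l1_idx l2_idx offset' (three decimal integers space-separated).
vaddr = 138 = 0b010001010
  top 3 bits -> l1_idx = 2
  next 3 bits -> l2_idx = 1
  bottom 3 bits -> offset = 2

Answer: 2 1 2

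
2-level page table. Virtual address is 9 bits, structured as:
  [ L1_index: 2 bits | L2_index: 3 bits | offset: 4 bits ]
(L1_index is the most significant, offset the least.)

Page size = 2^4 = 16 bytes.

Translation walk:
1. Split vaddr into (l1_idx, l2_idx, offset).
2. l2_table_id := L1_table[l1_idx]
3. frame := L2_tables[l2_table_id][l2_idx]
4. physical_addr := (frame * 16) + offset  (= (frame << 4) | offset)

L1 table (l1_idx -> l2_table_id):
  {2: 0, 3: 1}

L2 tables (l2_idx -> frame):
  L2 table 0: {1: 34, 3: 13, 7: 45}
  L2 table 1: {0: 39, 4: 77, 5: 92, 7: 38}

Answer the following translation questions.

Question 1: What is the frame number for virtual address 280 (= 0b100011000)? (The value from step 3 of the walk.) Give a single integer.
Answer: 34

Derivation:
vaddr = 280: l1_idx=2, l2_idx=1
L1[2] = 0; L2[0][1] = 34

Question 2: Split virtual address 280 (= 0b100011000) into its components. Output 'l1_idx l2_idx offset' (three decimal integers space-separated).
vaddr = 280 = 0b100011000
  top 2 bits -> l1_idx = 2
  next 3 bits -> l2_idx = 1
  bottom 4 bits -> offset = 8

Answer: 2 1 8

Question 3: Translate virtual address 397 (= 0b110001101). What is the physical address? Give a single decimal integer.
vaddr = 397 = 0b110001101
Split: l1_idx=3, l2_idx=0, offset=13
L1[3] = 1
L2[1][0] = 39
paddr = 39 * 16 + 13 = 637

Answer: 637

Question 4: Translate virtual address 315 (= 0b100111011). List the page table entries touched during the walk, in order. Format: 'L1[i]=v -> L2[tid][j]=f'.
Answer: L1[2]=0 -> L2[0][3]=13

Derivation:
vaddr = 315 = 0b100111011
Split: l1_idx=2, l2_idx=3, offset=11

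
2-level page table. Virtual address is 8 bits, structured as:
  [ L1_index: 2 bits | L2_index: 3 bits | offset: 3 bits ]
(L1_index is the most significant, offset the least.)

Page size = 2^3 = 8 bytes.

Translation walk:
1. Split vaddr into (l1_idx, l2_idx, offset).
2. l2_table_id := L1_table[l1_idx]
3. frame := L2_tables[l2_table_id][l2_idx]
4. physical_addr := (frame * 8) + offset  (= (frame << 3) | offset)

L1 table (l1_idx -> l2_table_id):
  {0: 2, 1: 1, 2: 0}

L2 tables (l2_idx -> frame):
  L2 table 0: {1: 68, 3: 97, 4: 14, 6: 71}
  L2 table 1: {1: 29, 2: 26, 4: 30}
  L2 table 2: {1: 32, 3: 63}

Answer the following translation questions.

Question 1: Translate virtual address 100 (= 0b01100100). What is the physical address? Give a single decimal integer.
Answer: 244

Derivation:
vaddr = 100 = 0b01100100
Split: l1_idx=1, l2_idx=4, offset=4
L1[1] = 1
L2[1][4] = 30
paddr = 30 * 8 + 4 = 244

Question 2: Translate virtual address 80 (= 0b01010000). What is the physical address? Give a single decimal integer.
Answer: 208

Derivation:
vaddr = 80 = 0b01010000
Split: l1_idx=1, l2_idx=2, offset=0
L1[1] = 1
L2[1][2] = 26
paddr = 26 * 8 + 0 = 208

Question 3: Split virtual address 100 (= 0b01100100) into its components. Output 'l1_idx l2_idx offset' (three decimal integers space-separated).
Answer: 1 4 4

Derivation:
vaddr = 100 = 0b01100100
  top 2 bits -> l1_idx = 1
  next 3 bits -> l2_idx = 4
  bottom 3 bits -> offset = 4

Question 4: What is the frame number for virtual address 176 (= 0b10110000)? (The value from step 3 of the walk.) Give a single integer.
vaddr = 176: l1_idx=2, l2_idx=6
L1[2] = 0; L2[0][6] = 71

Answer: 71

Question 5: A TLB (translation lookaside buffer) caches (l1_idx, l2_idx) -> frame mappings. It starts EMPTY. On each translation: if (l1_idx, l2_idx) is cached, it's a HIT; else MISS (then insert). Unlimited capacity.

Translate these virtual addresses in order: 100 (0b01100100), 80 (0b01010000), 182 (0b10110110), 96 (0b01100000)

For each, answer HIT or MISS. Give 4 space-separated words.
Answer: MISS MISS MISS HIT

Derivation:
vaddr=100: (1,4) not in TLB -> MISS, insert
vaddr=80: (1,2) not in TLB -> MISS, insert
vaddr=182: (2,6) not in TLB -> MISS, insert
vaddr=96: (1,4) in TLB -> HIT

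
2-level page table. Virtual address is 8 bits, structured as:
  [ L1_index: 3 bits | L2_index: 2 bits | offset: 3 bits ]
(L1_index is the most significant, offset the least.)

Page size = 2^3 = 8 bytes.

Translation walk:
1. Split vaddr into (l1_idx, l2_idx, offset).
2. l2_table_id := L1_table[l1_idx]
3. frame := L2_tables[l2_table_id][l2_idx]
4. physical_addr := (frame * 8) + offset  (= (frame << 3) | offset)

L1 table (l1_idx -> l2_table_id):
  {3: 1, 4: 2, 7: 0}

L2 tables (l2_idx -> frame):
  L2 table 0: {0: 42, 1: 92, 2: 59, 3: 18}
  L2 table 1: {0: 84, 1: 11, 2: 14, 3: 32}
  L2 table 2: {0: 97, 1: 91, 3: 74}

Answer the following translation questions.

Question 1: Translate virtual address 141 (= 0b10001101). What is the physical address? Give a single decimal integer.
vaddr = 141 = 0b10001101
Split: l1_idx=4, l2_idx=1, offset=5
L1[4] = 2
L2[2][1] = 91
paddr = 91 * 8 + 5 = 733

Answer: 733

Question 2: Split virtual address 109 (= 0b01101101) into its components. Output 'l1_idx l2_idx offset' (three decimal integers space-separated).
vaddr = 109 = 0b01101101
  top 3 bits -> l1_idx = 3
  next 2 bits -> l2_idx = 1
  bottom 3 bits -> offset = 5

Answer: 3 1 5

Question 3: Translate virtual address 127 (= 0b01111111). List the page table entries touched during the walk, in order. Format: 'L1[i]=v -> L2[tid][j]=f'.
Answer: L1[3]=1 -> L2[1][3]=32

Derivation:
vaddr = 127 = 0b01111111
Split: l1_idx=3, l2_idx=3, offset=7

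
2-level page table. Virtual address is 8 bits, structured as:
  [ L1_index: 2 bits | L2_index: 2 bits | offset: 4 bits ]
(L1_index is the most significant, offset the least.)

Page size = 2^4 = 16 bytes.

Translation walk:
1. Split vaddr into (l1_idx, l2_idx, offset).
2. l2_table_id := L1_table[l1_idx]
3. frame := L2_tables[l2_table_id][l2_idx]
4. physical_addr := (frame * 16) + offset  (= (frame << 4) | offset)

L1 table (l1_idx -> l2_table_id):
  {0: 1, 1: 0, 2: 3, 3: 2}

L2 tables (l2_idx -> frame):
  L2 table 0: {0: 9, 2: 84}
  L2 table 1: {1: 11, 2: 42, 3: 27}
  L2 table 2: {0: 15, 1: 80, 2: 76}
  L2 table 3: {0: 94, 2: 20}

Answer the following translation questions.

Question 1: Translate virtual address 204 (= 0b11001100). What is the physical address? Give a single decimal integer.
vaddr = 204 = 0b11001100
Split: l1_idx=3, l2_idx=0, offset=12
L1[3] = 2
L2[2][0] = 15
paddr = 15 * 16 + 12 = 252

Answer: 252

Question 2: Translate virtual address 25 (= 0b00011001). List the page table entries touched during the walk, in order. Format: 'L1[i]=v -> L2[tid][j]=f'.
Answer: L1[0]=1 -> L2[1][1]=11

Derivation:
vaddr = 25 = 0b00011001
Split: l1_idx=0, l2_idx=1, offset=9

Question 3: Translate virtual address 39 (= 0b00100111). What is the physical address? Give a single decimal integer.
vaddr = 39 = 0b00100111
Split: l1_idx=0, l2_idx=2, offset=7
L1[0] = 1
L2[1][2] = 42
paddr = 42 * 16 + 7 = 679

Answer: 679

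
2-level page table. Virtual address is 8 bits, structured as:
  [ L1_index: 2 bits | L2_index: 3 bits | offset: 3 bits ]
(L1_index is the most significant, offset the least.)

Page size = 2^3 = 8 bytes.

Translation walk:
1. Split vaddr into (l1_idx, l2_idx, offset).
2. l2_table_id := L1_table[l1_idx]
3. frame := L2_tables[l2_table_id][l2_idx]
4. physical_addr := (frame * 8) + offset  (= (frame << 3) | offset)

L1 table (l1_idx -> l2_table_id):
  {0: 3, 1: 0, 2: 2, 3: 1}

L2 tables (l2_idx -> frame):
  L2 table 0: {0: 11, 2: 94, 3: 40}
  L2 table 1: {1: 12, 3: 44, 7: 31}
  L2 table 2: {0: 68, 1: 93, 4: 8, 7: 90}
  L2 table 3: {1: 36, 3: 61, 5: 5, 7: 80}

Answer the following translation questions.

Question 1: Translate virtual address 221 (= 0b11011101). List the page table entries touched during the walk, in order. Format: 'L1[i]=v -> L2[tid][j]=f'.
vaddr = 221 = 0b11011101
Split: l1_idx=3, l2_idx=3, offset=5

Answer: L1[3]=1 -> L2[1][3]=44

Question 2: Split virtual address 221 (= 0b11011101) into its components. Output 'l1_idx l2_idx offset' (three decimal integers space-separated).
Answer: 3 3 5

Derivation:
vaddr = 221 = 0b11011101
  top 2 bits -> l1_idx = 3
  next 3 bits -> l2_idx = 3
  bottom 3 bits -> offset = 5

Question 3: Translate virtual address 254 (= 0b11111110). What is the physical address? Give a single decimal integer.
Answer: 254

Derivation:
vaddr = 254 = 0b11111110
Split: l1_idx=3, l2_idx=7, offset=6
L1[3] = 1
L2[1][7] = 31
paddr = 31 * 8 + 6 = 254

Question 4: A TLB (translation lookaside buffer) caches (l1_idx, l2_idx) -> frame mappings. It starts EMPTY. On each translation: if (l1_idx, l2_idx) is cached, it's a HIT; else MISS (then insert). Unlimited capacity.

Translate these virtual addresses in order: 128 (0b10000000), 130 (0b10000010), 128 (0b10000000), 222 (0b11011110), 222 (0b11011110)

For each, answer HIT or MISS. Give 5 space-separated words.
vaddr=128: (2,0) not in TLB -> MISS, insert
vaddr=130: (2,0) in TLB -> HIT
vaddr=128: (2,0) in TLB -> HIT
vaddr=222: (3,3) not in TLB -> MISS, insert
vaddr=222: (3,3) in TLB -> HIT

Answer: MISS HIT HIT MISS HIT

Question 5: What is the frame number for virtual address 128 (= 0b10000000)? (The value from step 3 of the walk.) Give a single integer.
Answer: 68

Derivation:
vaddr = 128: l1_idx=2, l2_idx=0
L1[2] = 2; L2[2][0] = 68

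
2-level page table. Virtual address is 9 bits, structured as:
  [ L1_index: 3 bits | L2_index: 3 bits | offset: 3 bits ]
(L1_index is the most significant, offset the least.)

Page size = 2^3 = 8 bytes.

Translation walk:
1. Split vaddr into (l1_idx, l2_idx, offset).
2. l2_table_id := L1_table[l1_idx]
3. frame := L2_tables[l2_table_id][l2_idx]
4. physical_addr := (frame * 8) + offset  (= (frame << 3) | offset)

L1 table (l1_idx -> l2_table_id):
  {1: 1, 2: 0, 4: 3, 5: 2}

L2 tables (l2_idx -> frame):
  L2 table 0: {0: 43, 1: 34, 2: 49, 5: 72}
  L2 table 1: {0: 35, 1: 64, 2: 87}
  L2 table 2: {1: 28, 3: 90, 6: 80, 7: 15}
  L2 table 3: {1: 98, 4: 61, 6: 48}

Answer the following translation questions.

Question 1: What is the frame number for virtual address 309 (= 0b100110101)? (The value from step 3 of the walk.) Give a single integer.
Answer: 48

Derivation:
vaddr = 309: l1_idx=4, l2_idx=6
L1[4] = 3; L2[3][6] = 48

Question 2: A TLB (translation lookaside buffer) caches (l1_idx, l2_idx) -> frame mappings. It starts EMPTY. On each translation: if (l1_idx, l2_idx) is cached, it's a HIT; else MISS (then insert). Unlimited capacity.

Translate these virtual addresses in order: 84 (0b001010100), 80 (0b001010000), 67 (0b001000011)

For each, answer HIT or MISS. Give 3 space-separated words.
vaddr=84: (1,2) not in TLB -> MISS, insert
vaddr=80: (1,2) in TLB -> HIT
vaddr=67: (1,0) not in TLB -> MISS, insert

Answer: MISS HIT MISS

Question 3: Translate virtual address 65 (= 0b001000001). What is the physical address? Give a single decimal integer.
vaddr = 65 = 0b001000001
Split: l1_idx=1, l2_idx=0, offset=1
L1[1] = 1
L2[1][0] = 35
paddr = 35 * 8 + 1 = 281

Answer: 281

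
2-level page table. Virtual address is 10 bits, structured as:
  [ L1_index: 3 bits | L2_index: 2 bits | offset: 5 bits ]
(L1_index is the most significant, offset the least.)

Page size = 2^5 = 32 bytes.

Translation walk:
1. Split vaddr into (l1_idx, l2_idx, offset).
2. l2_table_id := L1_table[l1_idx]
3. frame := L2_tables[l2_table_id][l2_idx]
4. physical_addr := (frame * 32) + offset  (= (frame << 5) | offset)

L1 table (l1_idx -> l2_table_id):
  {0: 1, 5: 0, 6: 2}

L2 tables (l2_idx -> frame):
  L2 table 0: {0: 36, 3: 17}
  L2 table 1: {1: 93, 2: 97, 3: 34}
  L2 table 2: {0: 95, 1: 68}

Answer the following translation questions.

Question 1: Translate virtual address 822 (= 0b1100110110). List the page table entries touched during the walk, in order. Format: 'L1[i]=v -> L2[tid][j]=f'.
vaddr = 822 = 0b1100110110
Split: l1_idx=6, l2_idx=1, offset=22

Answer: L1[6]=2 -> L2[2][1]=68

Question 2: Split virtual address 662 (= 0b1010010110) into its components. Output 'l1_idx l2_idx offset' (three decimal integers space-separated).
vaddr = 662 = 0b1010010110
  top 3 bits -> l1_idx = 5
  next 2 bits -> l2_idx = 0
  bottom 5 bits -> offset = 22

Answer: 5 0 22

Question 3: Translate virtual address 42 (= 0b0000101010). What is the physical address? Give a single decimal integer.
vaddr = 42 = 0b0000101010
Split: l1_idx=0, l2_idx=1, offset=10
L1[0] = 1
L2[1][1] = 93
paddr = 93 * 32 + 10 = 2986

Answer: 2986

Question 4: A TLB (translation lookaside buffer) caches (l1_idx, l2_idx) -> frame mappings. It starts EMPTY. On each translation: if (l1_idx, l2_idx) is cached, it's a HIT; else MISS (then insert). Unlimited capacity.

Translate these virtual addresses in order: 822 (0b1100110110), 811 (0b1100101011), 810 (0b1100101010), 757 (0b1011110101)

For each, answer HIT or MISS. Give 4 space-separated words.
Answer: MISS HIT HIT MISS

Derivation:
vaddr=822: (6,1) not in TLB -> MISS, insert
vaddr=811: (6,1) in TLB -> HIT
vaddr=810: (6,1) in TLB -> HIT
vaddr=757: (5,3) not in TLB -> MISS, insert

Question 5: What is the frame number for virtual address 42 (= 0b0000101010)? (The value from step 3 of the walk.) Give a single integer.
Answer: 93

Derivation:
vaddr = 42: l1_idx=0, l2_idx=1
L1[0] = 1; L2[1][1] = 93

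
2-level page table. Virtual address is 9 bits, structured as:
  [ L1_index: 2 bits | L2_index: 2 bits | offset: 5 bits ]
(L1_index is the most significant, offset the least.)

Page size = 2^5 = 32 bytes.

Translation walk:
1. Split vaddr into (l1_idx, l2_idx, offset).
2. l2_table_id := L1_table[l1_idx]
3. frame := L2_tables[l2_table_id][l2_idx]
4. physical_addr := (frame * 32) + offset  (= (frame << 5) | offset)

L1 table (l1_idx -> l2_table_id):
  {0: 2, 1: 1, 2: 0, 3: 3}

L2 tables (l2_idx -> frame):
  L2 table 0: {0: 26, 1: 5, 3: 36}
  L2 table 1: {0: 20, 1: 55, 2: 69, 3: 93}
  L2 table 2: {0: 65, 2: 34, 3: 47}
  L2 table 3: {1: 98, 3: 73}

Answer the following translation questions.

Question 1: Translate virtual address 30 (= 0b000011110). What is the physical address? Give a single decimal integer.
Answer: 2110

Derivation:
vaddr = 30 = 0b000011110
Split: l1_idx=0, l2_idx=0, offset=30
L1[0] = 2
L2[2][0] = 65
paddr = 65 * 32 + 30 = 2110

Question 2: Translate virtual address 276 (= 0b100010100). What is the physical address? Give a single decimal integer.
Answer: 852

Derivation:
vaddr = 276 = 0b100010100
Split: l1_idx=2, l2_idx=0, offset=20
L1[2] = 0
L2[0][0] = 26
paddr = 26 * 32 + 20 = 852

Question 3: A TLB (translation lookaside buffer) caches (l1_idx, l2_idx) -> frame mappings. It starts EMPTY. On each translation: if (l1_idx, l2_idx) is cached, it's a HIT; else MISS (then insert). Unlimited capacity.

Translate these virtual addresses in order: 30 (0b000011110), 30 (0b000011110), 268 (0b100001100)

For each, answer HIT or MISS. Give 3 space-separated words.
Answer: MISS HIT MISS

Derivation:
vaddr=30: (0,0) not in TLB -> MISS, insert
vaddr=30: (0,0) in TLB -> HIT
vaddr=268: (2,0) not in TLB -> MISS, insert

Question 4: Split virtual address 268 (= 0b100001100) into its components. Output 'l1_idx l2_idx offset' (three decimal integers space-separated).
vaddr = 268 = 0b100001100
  top 2 bits -> l1_idx = 2
  next 2 bits -> l2_idx = 0
  bottom 5 bits -> offset = 12

Answer: 2 0 12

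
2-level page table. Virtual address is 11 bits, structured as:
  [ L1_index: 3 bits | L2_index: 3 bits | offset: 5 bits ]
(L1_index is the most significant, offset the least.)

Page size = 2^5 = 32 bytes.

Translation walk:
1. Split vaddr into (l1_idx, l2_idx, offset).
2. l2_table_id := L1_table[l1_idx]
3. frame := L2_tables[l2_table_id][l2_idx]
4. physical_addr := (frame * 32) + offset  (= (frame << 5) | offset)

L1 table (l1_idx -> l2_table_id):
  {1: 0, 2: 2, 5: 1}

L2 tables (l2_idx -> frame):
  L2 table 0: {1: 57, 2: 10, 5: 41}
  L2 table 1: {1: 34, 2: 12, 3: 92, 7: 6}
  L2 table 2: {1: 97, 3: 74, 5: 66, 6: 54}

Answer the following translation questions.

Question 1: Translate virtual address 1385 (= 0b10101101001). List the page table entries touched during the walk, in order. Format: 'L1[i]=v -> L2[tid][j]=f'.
Answer: L1[5]=1 -> L2[1][3]=92

Derivation:
vaddr = 1385 = 0b10101101001
Split: l1_idx=5, l2_idx=3, offset=9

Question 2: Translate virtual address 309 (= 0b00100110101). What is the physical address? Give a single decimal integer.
vaddr = 309 = 0b00100110101
Split: l1_idx=1, l2_idx=1, offset=21
L1[1] = 0
L2[0][1] = 57
paddr = 57 * 32 + 21 = 1845

Answer: 1845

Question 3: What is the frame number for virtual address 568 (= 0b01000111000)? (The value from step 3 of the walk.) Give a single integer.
vaddr = 568: l1_idx=2, l2_idx=1
L1[2] = 2; L2[2][1] = 97

Answer: 97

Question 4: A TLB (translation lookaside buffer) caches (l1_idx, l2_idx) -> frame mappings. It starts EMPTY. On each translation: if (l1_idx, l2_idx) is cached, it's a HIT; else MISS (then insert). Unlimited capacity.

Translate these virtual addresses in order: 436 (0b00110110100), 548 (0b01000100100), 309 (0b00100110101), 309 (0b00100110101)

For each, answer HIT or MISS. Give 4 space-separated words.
Answer: MISS MISS MISS HIT

Derivation:
vaddr=436: (1,5) not in TLB -> MISS, insert
vaddr=548: (2,1) not in TLB -> MISS, insert
vaddr=309: (1,1) not in TLB -> MISS, insert
vaddr=309: (1,1) in TLB -> HIT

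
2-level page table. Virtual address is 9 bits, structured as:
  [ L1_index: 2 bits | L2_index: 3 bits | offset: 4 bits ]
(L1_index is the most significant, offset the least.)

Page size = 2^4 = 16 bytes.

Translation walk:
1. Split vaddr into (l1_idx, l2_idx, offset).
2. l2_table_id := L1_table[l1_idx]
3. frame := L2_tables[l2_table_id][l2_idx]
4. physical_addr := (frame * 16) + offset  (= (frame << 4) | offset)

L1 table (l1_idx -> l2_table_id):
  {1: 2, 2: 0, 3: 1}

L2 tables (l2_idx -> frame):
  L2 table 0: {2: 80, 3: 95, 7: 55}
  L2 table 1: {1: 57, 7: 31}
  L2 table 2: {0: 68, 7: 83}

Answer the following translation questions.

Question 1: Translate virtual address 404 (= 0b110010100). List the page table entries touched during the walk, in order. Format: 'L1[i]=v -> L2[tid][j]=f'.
Answer: L1[3]=1 -> L2[1][1]=57

Derivation:
vaddr = 404 = 0b110010100
Split: l1_idx=3, l2_idx=1, offset=4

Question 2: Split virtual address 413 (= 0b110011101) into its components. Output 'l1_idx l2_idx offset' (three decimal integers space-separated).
vaddr = 413 = 0b110011101
  top 2 bits -> l1_idx = 3
  next 3 bits -> l2_idx = 1
  bottom 4 bits -> offset = 13

Answer: 3 1 13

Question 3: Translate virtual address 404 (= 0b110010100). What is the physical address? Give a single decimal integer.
vaddr = 404 = 0b110010100
Split: l1_idx=3, l2_idx=1, offset=4
L1[3] = 1
L2[1][1] = 57
paddr = 57 * 16 + 4 = 916

Answer: 916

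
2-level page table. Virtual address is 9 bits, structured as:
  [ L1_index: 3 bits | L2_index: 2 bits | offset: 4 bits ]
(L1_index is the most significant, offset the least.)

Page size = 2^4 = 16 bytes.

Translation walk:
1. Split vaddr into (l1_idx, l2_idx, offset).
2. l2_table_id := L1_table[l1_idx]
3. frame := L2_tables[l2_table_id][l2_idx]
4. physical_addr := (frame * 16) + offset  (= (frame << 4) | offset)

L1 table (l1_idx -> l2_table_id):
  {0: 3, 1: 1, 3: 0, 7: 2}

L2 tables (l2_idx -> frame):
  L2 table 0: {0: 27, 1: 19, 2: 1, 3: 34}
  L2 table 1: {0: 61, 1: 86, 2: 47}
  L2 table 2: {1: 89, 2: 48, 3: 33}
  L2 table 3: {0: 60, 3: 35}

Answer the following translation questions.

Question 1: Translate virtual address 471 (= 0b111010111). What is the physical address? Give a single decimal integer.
Answer: 1431

Derivation:
vaddr = 471 = 0b111010111
Split: l1_idx=7, l2_idx=1, offset=7
L1[7] = 2
L2[2][1] = 89
paddr = 89 * 16 + 7 = 1431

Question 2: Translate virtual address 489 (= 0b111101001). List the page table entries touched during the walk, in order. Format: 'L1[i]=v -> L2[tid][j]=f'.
vaddr = 489 = 0b111101001
Split: l1_idx=7, l2_idx=2, offset=9

Answer: L1[7]=2 -> L2[2][2]=48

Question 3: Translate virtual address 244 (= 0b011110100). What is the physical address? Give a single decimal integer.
Answer: 548

Derivation:
vaddr = 244 = 0b011110100
Split: l1_idx=3, l2_idx=3, offset=4
L1[3] = 0
L2[0][3] = 34
paddr = 34 * 16 + 4 = 548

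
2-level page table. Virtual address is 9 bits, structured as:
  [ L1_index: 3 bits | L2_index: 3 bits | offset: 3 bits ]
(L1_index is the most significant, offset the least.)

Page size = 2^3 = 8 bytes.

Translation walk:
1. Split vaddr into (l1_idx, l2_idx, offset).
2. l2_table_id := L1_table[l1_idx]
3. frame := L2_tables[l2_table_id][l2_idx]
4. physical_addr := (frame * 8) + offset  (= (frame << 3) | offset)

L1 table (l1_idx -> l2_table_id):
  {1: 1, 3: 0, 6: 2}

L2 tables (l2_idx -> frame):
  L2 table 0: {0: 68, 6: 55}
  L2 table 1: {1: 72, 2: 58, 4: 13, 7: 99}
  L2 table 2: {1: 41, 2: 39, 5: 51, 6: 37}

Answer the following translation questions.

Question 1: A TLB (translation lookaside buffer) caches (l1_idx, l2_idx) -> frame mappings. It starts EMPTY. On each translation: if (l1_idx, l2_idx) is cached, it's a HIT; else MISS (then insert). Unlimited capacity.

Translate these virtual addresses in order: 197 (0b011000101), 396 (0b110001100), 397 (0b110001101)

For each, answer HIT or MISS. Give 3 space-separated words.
vaddr=197: (3,0) not in TLB -> MISS, insert
vaddr=396: (6,1) not in TLB -> MISS, insert
vaddr=397: (6,1) in TLB -> HIT

Answer: MISS MISS HIT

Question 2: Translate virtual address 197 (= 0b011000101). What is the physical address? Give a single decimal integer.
Answer: 549

Derivation:
vaddr = 197 = 0b011000101
Split: l1_idx=3, l2_idx=0, offset=5
L1[3] = 0
L2[0][0] = 68
paddr = 68 * 8 + 5 = 549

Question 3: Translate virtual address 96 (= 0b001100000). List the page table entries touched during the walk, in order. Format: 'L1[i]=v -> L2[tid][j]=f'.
Answer: L1[1]=1 -> L2[1][4]=13

Derivation:
vaddr = 96 = 0b001100000
Split: l1_idx=1, l2_idx=4, offset=0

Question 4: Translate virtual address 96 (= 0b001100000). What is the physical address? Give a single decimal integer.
vaddr = 96 = 0b001100000
Split: l1_idx=1, l2_idx=4, offset=0
L1[1] = 1
L2[1][4] = 13
paddr = 13 * 8 + 0 = 104

Answer: 104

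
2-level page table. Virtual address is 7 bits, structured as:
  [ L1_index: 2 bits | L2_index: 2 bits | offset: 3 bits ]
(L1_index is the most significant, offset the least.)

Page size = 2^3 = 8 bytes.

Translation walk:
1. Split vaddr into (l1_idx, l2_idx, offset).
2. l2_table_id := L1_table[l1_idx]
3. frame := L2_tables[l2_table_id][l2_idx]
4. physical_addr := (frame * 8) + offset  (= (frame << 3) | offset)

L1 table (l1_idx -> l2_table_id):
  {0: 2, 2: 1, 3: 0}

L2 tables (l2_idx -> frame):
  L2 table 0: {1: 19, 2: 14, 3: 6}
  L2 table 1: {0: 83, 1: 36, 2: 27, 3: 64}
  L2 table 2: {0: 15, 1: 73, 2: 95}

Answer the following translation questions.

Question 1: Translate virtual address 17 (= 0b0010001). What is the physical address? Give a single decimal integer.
vaddr = 17 = 0b0010001
Split: l1_idx=0, l2_idx=2, offset=1
L1[0] = 2
L2[2][2] = 95
paddr = 95 * 8 + 1 = 761

Answer: 761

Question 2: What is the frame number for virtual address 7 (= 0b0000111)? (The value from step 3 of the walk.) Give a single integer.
Answer: 15

Derivation:
vaddr = 7: l1_idx=0, l2_idx=0
L1[0] = 2; L2[2][0] = 15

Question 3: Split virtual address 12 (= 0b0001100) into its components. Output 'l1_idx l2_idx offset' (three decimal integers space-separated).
vaddr = 12 = 0b0001100
  top 2 bits -> l1_idx = 0
  next 2 bits -> l2_idx = 1
  bottom 3 bits -> offset = 4

Answer: 0 1 4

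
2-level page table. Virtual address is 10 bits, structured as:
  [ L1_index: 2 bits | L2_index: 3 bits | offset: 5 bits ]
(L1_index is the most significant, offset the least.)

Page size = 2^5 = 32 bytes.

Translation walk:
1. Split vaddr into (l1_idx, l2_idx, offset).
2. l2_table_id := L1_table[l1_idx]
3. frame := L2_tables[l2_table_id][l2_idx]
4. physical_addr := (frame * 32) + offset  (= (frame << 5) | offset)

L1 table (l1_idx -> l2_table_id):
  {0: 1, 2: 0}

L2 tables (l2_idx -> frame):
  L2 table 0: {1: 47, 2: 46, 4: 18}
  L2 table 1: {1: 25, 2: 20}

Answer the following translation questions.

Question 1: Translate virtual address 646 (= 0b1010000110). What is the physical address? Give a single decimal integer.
vaddr = 646 = 0b1010000110
Split: l1_idx=2, l2_idx=4, offset=6
L1[2] = 0
L2[0][4] = 18
paddr = 18 * 32 + 6 = 582

Answer: 582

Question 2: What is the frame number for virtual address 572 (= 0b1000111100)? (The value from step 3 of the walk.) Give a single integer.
Answer: 47

Derivation:
vaddr = 572: l1_idx=2, l2_idx=1
L1[2] = 0; L2[0][1] = 47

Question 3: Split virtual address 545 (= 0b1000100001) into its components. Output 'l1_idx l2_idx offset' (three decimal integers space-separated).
vaddr = 545 = 0b1000100001
  top 2 bits -> l1_idx = 2
  next 3 bits -> l2_idx = 1
  bottom 5 bits -> offset = 1

Answer: 2 1 1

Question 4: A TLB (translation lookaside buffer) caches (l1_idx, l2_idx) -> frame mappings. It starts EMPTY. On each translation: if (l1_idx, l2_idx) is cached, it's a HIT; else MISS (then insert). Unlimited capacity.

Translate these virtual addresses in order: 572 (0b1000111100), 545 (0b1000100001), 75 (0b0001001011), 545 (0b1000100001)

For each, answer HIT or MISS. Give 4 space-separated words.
Answer: MISS HIT MISS HIT

Derivation:
vaddr=572: (2,1) not in TLB -> MISS, insert
vaddr=545: (2,1) in TLB -> HIT
vaddr=75: (0,2) not in TLB -> MISS, insert
vaddr=545: (2,1) in TLB -> HIT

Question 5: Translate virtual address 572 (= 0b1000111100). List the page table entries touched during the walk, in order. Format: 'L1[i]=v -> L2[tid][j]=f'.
Answer: L1[2]=0 -> L2[0][1]=47

Derivation:
vaddr = 572 = 0b1000111100
Split: l1_idx=2, l2_idx=1, offset=28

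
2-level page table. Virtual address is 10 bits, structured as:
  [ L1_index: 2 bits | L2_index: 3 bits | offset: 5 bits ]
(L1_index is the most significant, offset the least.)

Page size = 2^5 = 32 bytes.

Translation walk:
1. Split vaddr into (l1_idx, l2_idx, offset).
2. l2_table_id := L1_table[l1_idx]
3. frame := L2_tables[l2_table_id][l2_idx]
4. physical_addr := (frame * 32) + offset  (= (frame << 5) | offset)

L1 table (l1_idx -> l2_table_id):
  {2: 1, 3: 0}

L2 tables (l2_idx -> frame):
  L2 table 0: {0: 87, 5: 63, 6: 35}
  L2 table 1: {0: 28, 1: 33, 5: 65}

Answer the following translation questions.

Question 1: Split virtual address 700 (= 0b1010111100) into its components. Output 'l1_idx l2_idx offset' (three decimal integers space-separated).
vaddr = 700 = 0b1010111100
  top 2 bits -> l1_idx = 2
  next 3 bits -> l2_idx = 5
  bottom 5 bits -> offset = 28

Answer: 2 5 28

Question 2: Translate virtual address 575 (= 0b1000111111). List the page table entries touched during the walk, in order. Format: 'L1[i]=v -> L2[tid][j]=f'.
Answer: L1[2]=1 -> L2[1][1]=33

Derivation:
vaddr = 575 = 0b1000111111
Split: l1_idx=2, l2_idx=1, offset=31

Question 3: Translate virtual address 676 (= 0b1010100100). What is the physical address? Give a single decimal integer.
Answer: 2084

Derivation:
vaddr = 676 = 0b1010100100
Split: l1_idx=2, l2_idx=5, offset=4
L1[2] = 1
L2[1][5] = 65
paddr = 65 * 32 + 4 = 2084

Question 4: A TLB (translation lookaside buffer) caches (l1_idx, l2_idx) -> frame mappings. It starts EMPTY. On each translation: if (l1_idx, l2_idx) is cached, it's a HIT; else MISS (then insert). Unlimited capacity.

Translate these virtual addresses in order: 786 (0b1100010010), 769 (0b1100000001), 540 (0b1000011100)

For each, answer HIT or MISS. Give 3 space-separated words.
Answer: MISS HIT MISS

Derivation:
vaddr=786: (3,0) not in TLB -> MISS, insert
vaddr=769: (3,0) in TLB -> HIT
vaddr=540: (2,0) not in TLB -> MISS, insert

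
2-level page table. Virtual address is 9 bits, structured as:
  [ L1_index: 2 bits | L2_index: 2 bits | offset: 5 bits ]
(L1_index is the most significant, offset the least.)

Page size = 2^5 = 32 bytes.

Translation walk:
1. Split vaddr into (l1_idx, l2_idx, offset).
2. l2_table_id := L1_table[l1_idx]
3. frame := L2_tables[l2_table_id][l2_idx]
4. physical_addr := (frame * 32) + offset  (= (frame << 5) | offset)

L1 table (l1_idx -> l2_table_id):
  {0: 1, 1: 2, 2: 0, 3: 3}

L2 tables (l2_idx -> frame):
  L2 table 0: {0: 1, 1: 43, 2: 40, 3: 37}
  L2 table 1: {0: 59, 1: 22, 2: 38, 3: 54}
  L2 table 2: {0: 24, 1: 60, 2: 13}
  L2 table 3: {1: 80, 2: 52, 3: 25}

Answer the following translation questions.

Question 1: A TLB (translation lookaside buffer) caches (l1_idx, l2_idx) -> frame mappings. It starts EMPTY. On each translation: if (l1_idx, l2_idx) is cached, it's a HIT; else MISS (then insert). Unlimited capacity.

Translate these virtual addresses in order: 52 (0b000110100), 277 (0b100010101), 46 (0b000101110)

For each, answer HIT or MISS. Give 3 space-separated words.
Answer: MISS MISS HIT

Derivation:
vaddr=52: (0,1) not in TLB -> MISS, insert
vaddr=277: (2,0) not in TLB -> MISS, insert
vaddr=46: (0,1) in TLB -> HIT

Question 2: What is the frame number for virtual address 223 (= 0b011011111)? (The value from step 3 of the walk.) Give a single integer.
vaddr = 223: l1_idx=1, l2_idx=2
L1[1] = 2; L2[2][2] = 13

Answer: 13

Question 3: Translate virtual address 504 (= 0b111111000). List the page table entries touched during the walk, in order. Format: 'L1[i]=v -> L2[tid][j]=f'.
Answer: L1[3]=3 -> L2[3][3]=25

Derivation:
vaddr = 504 = 0b111111000
Split: l1_idx=3, l2_idx=3, offset=24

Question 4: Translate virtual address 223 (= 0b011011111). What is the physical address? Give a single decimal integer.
vaddr = 223 = 0b011011111
Split: l1_idx=1, l2_idx=2, offset=31
L1[1] = 2
L2[2][2] = 13
paddr = 13 * 32 + 31 = 447

Answer: 447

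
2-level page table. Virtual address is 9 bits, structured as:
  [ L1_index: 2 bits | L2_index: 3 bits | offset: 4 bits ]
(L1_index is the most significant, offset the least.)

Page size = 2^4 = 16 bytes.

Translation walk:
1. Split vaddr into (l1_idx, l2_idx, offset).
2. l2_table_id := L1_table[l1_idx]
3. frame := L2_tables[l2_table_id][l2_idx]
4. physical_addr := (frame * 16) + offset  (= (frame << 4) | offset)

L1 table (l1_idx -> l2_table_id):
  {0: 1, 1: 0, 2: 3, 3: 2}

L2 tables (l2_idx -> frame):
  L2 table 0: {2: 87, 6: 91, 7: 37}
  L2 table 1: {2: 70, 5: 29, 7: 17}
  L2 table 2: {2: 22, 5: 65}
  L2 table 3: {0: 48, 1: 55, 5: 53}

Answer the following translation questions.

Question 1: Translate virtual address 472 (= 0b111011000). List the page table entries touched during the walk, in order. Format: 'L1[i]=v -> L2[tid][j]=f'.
vaddr = 472 = 0b111011000
Split: l1_idx=3, l2_idx=5, offset=8

Answer: L1[3]=2 -> L2[2][5]=65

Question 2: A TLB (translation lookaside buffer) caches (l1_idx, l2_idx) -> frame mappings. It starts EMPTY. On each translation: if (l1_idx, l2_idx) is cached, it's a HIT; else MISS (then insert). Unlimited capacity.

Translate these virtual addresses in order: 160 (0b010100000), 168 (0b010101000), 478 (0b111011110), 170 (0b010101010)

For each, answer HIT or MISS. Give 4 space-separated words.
vaddr=160: (1,2) not in TLB -> MISS, insert
vaddr=168: (1,2) in TLB -> HIT
vaddr=478: (3,5) not in TLB -> MISS, insert
vaddr=170: (1,2) in TLB -> HIT

Answer: MISS HIT MISS HIT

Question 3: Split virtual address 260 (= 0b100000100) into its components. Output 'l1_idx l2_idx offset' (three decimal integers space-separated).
vaddr = 260 = 0b100000100
  top 2 bits -> l1_idx = 2
  next 3 bits -> l2_idx = 0
  bottom 4 bits -> offset = 4

Answer: 2 0 4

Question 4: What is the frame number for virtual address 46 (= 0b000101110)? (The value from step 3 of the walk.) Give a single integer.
Answer: 70

Derivation:
vaddr = 46: l1_idx=0, l2_idx=2
L1[0] = 1; L2[1][2] = 70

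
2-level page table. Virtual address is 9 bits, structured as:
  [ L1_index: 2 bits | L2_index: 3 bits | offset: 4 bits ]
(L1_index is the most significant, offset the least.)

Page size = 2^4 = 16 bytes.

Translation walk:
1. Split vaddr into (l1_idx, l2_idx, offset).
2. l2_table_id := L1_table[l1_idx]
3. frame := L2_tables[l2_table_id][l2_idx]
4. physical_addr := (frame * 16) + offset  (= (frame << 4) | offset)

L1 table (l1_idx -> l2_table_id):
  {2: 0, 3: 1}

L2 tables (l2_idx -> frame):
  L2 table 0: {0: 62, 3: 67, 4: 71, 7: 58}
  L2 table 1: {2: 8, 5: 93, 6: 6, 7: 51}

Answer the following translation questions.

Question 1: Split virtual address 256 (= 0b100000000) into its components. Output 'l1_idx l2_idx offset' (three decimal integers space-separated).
Answer: 2 0 0

Derivation:
vaddr = 256 = 0b100000000
  top 2 bits -> l1_idx = 2
  next 3 bits -> l2_idx = 0
  bottom 4 bits -> offset = 0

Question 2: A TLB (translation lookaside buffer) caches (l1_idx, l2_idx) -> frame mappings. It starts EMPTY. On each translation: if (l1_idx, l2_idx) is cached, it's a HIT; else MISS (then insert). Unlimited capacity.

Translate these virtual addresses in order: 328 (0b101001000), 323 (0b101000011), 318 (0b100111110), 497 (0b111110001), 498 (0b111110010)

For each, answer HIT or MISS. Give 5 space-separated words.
vaddr=328: (2,4) not in TLB -> MISS, insert
vaddr=323: (2,4) in TLB -> HIT
vaddr=318: (2,3) not in TLB -> MISS, insert
vaddr=497: (3,7) not in TLB -> MISS, insert
vaddr=498: (3,7) in TLB -> HIT

Answer: MISS HIT MISS MISS HIT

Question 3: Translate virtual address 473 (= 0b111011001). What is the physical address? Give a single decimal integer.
vaddr = 473 = 0b111011001
Split: l1_idx=3, l2_idx=5, offset=9
L1[3] = 1
L2[1][5] = 93
paddr = 93 * 16 + 9 = 1497

Answer: 1497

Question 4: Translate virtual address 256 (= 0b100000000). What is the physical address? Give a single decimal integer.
vaddr = 256 = 0b100000000
Split: l1_idx=2, l2_idx=0, offset=0
L1[2] = 0
L2[0][0] = 62
paddr = 62 * 16 + 0 = 992

Answer: 992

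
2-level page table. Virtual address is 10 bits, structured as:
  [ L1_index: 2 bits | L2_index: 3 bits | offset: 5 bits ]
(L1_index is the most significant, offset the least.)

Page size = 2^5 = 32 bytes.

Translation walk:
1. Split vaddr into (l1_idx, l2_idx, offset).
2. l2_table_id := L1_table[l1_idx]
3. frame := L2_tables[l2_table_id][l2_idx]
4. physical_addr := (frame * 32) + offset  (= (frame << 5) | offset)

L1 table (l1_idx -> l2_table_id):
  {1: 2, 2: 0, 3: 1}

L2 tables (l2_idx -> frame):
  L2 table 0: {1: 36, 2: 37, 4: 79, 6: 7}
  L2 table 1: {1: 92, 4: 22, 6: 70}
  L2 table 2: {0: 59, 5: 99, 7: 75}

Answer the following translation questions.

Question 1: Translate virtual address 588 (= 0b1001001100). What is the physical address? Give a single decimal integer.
Answer: 1196

Derivation:
vaddr = 588 = 0b1001001100
Split: l1_idx=2, l2_idx=2, offset=12
L1[2] = 0
L2[0][2] = 37
paddr = 37 * 32 + 12 = 1196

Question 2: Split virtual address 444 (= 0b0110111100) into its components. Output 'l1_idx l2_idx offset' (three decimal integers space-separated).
Answer: 1 5 28

Derivation:
vaddr = 444 = 0b0110111100
  top 2 bits -> l1_idx = 1
  next 3 bits -> l2_idx = 5
  bottom 5 bits -> offset = 28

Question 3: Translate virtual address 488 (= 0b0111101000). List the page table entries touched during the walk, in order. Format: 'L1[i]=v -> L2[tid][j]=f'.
vaddr = 488 = 0b0111101000
Split: l1_idx=1, l2_idx=7, offset=8

Answer: L1[1]=2 -> L2[2][7]=75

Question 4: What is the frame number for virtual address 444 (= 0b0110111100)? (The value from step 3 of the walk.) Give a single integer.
vaddr = 444: l1_idx=1, l2_idx=5
L1[1] = 2; L2[2][5] = 99

Answer: 99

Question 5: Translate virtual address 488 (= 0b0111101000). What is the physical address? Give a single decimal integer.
vaddr = 488 = 0b0111101000
Split: l1_idx=1, l2_idx=7, offset=8
L1[1] = 2
L2[2][7] = 75
paddr = 75 * 32 + 8 = 2408

Answer: 2408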